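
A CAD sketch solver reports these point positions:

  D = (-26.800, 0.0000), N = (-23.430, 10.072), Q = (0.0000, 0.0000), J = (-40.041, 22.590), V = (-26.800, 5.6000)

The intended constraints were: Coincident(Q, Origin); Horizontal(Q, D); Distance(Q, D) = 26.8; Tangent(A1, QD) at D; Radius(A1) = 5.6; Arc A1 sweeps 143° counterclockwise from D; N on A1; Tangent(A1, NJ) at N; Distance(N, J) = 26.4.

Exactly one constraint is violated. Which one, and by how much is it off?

Distance(N, J) = 26.4 — off by 5.60.

Q = (0.00, 0.00) ✓; Q.y = 0.00, D.y = 0.00 ✓; |QD| = 26.80 ✓; ∠(VD, DQ) = 90.00° ✓; |VD| = 5.600 ✓; bearing(V→N) − bearing(V→D) = 143.0° ✓; |VN| = 5.600 ✓; ∠(VN, NJ) = 90.00° ✓; |NJ| = 20.80 ✗.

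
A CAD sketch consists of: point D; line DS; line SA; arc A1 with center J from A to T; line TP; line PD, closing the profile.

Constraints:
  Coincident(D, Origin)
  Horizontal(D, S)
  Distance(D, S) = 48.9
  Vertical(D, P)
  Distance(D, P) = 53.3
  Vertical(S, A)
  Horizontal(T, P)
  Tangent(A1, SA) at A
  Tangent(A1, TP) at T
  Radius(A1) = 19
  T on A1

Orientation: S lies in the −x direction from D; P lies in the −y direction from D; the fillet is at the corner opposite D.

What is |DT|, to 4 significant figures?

61.11

D is at the origin; DS is horizontal with |DS| = 48.9 and S on the −x side, so S = (-48.90, 0.000). DP is vertical with |DP| = 53.3 and P on the −y side, so P = (0.000, -53.30). The virtual corner opposite D is at (-48.90, -53.30). Since A1 is tangent to SA there, JA ⟂ SA and the tangent condition forces JT to be normal to TP, with radius 19.0, so the center J sits 19.0 in from both sides at J = (-29.90, -34.30). That places the tangent points at A = (-48.90, -34.30) on SA and T = (-29.90, -53.30) on TP. Then |DT| = |T − D| = 61.11.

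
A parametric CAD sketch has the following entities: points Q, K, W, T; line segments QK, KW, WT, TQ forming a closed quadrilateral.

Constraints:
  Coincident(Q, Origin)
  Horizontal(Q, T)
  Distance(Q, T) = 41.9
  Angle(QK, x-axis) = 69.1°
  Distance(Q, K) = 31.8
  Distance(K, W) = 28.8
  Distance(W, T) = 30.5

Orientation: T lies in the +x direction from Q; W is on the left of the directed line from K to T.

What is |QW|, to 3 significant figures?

50.4

Q is at the origin; QT is horizontal with |QT| = 41.9 and T in +x, so T = (41.9, 0). QK runs at 69.1° with |QK| = 31.8, so K = (11.3, 29.7). W is determined by |KW| = 28.8 and |WT| = 30.5 together: it lies at the intersection of circle(K, 28.8) and circle(T, 30.5). With |KT| = 42.6, the foot of the radical line on KT is 20.1 from K and the perpendicular offset is √(28.8² − 20.1²) = 20.6. Taking the left-of-KT solution: W = (40.1, 30.4).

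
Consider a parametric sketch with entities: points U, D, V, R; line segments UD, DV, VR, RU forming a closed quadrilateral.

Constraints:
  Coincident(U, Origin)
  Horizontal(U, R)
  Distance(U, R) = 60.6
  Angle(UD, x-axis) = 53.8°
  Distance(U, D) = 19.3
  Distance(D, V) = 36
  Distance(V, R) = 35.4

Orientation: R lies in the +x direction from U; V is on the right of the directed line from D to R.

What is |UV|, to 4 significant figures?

33.01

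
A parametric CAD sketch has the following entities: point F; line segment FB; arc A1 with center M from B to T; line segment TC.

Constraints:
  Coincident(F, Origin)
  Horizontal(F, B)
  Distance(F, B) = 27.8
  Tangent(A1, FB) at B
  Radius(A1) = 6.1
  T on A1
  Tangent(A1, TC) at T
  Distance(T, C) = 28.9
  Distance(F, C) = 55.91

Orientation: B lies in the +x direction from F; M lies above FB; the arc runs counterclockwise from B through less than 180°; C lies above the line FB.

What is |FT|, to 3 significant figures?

32.9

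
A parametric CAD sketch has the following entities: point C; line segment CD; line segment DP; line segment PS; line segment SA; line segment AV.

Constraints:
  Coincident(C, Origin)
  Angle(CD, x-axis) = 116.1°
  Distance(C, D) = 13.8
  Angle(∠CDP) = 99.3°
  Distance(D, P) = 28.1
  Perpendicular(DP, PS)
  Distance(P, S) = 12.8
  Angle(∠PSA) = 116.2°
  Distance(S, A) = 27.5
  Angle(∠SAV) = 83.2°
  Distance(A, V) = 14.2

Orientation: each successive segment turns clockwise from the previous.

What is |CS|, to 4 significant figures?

30.34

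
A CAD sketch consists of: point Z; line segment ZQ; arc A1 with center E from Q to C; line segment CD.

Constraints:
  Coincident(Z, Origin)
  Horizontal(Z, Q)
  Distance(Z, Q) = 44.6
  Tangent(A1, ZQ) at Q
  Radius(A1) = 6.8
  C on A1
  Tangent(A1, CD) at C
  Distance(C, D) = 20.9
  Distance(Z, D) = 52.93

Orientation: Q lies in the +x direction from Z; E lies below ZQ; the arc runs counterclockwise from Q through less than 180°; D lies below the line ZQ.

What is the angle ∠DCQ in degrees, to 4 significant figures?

126.2°

Checks: Z = (0.00, 0.00) ✓; |ZQ| = 44.60 ✓; |EC| = 6.800 ✓; ∠(EC, CD) = 90.00° ✓; |CD| = 20.90 ✓; |ZD| = 52.93 ✓.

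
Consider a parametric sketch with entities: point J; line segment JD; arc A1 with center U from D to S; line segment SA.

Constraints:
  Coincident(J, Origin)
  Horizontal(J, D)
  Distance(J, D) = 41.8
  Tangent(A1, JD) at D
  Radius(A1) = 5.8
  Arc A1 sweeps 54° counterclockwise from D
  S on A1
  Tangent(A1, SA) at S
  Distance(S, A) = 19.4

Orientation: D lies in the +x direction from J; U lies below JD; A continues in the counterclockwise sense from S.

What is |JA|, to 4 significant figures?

31.43

J is at the origin; J and D share the same y with |JD| = 41.8 and D on the +x side, so D = (41.80, 0.000). Tangency of A1 to JD means the radius UD is perpendicular to JD, so U = D + (0, -5.8) = (41.80, -5.800). On A1, D sits at bearing 90° from U; a 54° counterclockwise sweep puts S at bearing 144°, so S = U + 5.8·(cos 144°, sin 144°) = (37.11, -2.391). The tangent condition forces US to be normal to SA, so SA runs along (−sin 144°, cos 144°); with |SA| = 19.4, A = (25.70, -18.09). Then |JA| = |A − J| = 31.43.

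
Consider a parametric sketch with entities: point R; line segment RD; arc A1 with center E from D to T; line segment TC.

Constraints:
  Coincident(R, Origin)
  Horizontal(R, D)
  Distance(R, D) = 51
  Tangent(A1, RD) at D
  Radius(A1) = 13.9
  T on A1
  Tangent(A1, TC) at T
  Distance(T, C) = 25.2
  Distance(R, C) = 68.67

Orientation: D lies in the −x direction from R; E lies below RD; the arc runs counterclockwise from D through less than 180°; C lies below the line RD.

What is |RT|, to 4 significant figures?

66.66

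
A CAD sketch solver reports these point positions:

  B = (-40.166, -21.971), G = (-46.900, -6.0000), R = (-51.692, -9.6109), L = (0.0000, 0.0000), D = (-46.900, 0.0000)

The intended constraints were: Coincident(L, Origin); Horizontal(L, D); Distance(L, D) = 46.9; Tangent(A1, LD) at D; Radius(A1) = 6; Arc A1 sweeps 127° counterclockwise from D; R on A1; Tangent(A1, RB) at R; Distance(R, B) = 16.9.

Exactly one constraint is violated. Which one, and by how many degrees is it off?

Tangent(A1, RB) at R — off by 6.00°.

L = (0.00, 0.00) ✓; L.y = 0.00, D.y = 0.00 ✓; |LD| = 46.90 ✓; ∠(GD, DL) = 90.00° ✓; |GD| = 6.000 ✓; bearing(G→R) − bearing(G→D) = 127.0° ✓; |GR| = 6.000 ✓; ∠(GR, RB) = 84.00° ✗; |RB| = 16.90 ✓.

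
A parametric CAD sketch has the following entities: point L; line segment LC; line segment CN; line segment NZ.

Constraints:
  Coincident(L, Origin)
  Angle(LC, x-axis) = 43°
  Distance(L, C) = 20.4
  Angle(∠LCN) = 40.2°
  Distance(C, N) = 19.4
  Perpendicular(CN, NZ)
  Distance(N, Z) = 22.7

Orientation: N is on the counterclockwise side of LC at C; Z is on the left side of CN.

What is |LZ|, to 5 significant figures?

10.269

L is at the origin; LC runs at 43.0° with length 20.4, so C = 20.4·(cos 43.0°, sin 43.0°) = (14.920, 13.913). ∠LCN = 40.2°, so CN runs at 43.0° + (180° − 40.2°) = 182.80° from the x-axis; with |CN| = 19.4, N = C + 19.4·(cos 182.80°, sin 182.80°) = (-4.4572, 12.965). CN is perpendicular to NZ; with |NZ| = 22.7 on the left of CN, Z = N + 22.7·(0.048850, -0.99881) = (-3.3483, -9.7078). Then |LZ| = |Z − L| = 10.269.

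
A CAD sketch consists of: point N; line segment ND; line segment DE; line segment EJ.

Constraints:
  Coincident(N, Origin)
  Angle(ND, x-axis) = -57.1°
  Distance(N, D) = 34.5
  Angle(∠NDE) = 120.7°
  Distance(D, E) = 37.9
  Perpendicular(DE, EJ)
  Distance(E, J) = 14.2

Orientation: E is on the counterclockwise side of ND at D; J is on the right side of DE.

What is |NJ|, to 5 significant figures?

70.752

∠NDE = 120.7°, so DE runs at -57.1° + (180° − 120.7°) = 2.2000° from the x-axis; with |DE| = 37.9, E = D + 37.9·(cos 2.2000°, sin 2.2000°) = (56.612, -27.512). The perpendicularity gives EJ at right angles to DE; with |EJ| = 14.2 on the right of DE, J = E + 14.2·(0.038388, -0.99926) = (57.157, -41.702). Then |NJ| = |J − N| = 70.752.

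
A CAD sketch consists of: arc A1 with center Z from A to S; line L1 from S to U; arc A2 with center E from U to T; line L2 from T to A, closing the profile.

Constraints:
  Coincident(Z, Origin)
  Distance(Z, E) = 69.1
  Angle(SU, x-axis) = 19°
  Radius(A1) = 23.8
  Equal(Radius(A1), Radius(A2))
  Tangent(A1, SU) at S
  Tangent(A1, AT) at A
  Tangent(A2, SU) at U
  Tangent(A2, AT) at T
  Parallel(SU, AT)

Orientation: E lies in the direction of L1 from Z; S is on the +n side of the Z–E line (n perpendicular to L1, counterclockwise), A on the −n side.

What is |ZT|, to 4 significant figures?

73.08

The slot axis is L1's direction at 19.0°, so u = (cos 19.0°, sin 19.0°) = (0.9455, 0.3256) and n = (−sin 19.0°, cos 19.0°) = (-0.3256, 0.9455). Z is at the origin and E lies 69.1 along u from Z, so E = 69.1·u = (65.34, 22.50). Tangency of A1 to both parallel lines with radius 23.8 puts S and A at Z ± 23.8·n: S = (-7.749, 22.50), A = (7.749, -22.50). Equal radii place U and T the same way about E: U = E + 23.8·n = (57.59, 45.00), T = E − 23.8·n = (73.08, -0.006583). Then |ZT| = |T − Z| = 73.08.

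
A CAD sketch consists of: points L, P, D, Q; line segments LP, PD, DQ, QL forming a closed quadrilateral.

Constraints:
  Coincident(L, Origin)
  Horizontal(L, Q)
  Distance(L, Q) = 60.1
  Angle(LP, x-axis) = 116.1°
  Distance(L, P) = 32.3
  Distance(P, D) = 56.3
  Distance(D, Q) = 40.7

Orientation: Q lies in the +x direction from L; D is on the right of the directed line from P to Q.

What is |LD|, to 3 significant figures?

26.1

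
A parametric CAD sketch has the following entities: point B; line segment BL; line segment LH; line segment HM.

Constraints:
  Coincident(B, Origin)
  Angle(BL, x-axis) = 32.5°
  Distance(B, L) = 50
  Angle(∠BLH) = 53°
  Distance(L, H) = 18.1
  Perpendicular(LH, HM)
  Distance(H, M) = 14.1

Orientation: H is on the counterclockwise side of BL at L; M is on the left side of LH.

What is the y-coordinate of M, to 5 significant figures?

19.997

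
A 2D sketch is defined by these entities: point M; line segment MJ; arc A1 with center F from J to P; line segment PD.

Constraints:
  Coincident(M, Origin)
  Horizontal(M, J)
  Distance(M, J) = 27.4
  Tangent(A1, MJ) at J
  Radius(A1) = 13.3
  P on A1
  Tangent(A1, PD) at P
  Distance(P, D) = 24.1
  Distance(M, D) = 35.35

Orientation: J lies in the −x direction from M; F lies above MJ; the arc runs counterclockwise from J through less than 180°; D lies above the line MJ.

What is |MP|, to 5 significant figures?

17.829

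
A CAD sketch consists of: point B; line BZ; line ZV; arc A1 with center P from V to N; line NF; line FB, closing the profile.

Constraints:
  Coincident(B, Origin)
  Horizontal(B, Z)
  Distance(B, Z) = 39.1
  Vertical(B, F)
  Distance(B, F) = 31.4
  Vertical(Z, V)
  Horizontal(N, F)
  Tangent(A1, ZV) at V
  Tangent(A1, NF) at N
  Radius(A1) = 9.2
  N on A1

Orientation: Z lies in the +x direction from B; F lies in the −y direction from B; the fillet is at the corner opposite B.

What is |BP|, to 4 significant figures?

37.24

B and F share the same x with |BF| = 31.4 and F on the −y side, so F = (0.000, -31.40). The virtual corner opposite B is at (39.10, -31.40). The tangent condition forces PV to be normal to ZV and A1 meets NF tangentially, so PN is at right angles to NF, with radius 9.2, so the center P sits 9.2 in from both sides at P = (29.90, -22.20). Then |BP| = |P − B| = 37.24.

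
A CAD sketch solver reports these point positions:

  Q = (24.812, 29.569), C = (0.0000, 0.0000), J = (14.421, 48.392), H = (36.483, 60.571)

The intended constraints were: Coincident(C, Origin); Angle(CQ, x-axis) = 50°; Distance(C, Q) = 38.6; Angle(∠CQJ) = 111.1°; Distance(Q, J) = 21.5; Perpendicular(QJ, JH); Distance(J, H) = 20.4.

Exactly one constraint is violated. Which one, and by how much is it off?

Distance(J, H) = 20.4 — off by 4.80.

C = (0.00, 0.00) ✓; CQ at 50.00° ✓; |CQ| = 38.60 ✓; ∠CQJ = 111.1° ✓; |QJ| = 21.50 ✓; ∠(QJ, JH) = 90.00° ✓; |JH| = 25.20 ✗.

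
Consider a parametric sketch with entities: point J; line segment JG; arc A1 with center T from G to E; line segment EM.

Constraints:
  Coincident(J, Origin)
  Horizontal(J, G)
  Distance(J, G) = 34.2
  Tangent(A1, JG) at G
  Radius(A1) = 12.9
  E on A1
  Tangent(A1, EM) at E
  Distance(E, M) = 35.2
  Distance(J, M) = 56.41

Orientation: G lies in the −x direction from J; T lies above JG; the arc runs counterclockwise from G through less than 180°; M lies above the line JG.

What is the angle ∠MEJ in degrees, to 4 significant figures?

133.4°

J is at the origin; J and G share the same y with |JG| = 34.2 and G on the −x side, so G = (-34.20, 0.000). The tangent condition forces TG to be normal to JG, so T = G + (0, 12.9) = (-34.20, 12.90). Since TE ⟂ EM (tangency), |TM| = √(12.9² + 35.2²) = 37.49 regardless of where E sits on A1. So M lies on both circle(J, 56.41) and circle(T, 37.49); the above-JG intersection is M = (-26.78, 49.65). E is the foot of the tangent from M: E = (-21.45, 14.85).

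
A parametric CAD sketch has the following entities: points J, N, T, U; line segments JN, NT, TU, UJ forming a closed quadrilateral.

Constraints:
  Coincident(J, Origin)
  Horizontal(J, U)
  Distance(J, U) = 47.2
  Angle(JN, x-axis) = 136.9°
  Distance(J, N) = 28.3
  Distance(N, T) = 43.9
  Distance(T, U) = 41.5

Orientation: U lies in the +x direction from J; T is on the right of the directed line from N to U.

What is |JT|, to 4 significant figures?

16.03

Checks: |NT| = 43.90 ✓; |TU| = 41.50 ✓.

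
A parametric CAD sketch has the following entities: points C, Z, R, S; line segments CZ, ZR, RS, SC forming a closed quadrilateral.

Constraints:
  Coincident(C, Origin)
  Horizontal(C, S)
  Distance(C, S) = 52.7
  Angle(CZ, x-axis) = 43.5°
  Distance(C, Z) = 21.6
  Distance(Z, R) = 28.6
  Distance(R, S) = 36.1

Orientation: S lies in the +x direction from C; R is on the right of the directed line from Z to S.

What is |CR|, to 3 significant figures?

23.5

Checks: |ZR| = 28.60 ✓; |RS| = 36.10 ✓.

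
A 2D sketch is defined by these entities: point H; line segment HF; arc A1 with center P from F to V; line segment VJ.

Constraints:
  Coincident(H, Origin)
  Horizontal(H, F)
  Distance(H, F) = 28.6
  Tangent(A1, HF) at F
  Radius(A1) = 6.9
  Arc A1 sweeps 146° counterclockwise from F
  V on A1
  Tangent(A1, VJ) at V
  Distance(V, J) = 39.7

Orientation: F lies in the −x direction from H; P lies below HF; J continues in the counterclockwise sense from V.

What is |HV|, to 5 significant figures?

34.826

H is at the origin; HF is horizontal with |HF| = 28.6 and F on the −x side, so F = (-28.600, 0.0000). Since A1 is tangent to HF there, PF ⟂ HF, so P = F + (0, -6.9) = (-28.600, -6.9000). On A1, F sits at bearing 90° from P; a 146° counterclockwise sweep puts V at bearing 236°, so V = P + 6.9·(cos 236°, sin 236°) = (-32.458, -12.620). Then |HV| = |V − H| = 34.826.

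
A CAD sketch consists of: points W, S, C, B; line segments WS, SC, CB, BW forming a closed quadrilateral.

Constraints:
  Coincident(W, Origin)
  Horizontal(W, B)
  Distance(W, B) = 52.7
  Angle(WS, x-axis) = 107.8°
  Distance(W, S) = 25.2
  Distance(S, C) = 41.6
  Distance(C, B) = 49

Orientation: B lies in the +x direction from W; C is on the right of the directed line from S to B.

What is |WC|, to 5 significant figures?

16.426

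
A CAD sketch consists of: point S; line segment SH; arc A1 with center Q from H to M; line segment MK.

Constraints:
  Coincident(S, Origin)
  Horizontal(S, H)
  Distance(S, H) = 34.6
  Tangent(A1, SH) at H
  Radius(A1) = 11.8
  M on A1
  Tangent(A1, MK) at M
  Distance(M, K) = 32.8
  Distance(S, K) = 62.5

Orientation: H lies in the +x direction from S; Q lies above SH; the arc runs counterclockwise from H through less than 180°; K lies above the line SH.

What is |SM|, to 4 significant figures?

48.15

Checks: |QM| = 11.80 ✓; ∠(QM, MK) = 90.00° ✓; |MK| = 32.80 ✓; |SK| = 62.50 ✓.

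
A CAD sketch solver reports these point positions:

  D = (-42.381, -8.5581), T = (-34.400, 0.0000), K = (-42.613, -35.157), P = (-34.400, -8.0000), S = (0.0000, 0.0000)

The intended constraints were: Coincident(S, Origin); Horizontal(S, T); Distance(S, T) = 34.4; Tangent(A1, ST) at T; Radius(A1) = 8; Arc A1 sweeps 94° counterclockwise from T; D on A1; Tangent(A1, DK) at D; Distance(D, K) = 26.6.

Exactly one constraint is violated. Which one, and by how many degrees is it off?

Tangent(A1, DK) at D — off by 4.50°.

S = (0.00, 0.00) ✓; S.y = 0.00, T.y = 0.00 ✓; |ST| = 34.40 ✓; ∠(PT, TS) = 90.00° ✓; |PT| = 8.000 ✓; bearing(P→D) − bearing(P→T) = 94.00° ✓; |PD| = 8.000 ✓; ∠(PD, DK) = 94.50° ✗; |DK| = 26.60 ✓.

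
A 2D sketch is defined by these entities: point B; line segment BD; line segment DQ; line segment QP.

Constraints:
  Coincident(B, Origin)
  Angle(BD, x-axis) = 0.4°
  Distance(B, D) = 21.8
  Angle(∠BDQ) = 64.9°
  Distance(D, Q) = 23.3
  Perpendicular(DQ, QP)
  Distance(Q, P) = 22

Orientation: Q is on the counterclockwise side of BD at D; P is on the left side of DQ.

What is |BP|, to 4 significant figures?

14.23

∠BDQ = 64.9°, so DQ runs at 0.4° + (180° − 64.9°) = 115.5° from the x-axis; with |DQ| = 23.3, Q = D + 23.3·(cos 115.5°, sin 115.5°) = (11.77, 21.18). DQ ⟂ QP; with |QP| = 22.0 on the left of DQ, P = Q + 22.0·(-0.9026, -0.4305) = (-8.088, 11.71). Then |BP| = |P − B| = 14.23.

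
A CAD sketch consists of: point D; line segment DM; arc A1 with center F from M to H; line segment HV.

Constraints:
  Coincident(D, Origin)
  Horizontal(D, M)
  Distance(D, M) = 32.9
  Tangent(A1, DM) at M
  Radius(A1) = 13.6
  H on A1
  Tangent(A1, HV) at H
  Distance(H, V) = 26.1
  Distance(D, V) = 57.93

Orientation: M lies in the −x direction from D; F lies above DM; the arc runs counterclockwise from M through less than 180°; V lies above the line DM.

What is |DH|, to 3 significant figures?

31.9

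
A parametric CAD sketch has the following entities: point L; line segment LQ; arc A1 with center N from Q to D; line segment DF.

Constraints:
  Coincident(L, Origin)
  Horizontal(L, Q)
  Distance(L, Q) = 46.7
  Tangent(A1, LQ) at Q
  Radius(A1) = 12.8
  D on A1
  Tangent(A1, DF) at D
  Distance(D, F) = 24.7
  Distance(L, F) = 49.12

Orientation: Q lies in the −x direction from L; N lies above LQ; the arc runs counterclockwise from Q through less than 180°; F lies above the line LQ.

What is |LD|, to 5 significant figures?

36.014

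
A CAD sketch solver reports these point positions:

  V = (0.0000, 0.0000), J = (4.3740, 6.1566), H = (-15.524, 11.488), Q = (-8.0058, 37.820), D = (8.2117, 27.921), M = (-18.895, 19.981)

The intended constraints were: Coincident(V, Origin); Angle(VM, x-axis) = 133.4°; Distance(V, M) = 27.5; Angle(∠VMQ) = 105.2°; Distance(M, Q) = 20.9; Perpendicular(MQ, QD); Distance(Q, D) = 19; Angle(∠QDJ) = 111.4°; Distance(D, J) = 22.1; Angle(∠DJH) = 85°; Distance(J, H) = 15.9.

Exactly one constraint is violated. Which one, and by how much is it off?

Distance(J, H) = 15.9 — off by 4.70.

V = (0.00, 0.00) ✓; VM at 133.4° ✓; |VM| = 27.50 ✓; ∠VMQ = 105.2° ✓; |MQ| = 20.90 ✓; ∠(MQ, QD) = 90.00° ✓; |QD| = 19.00 ✓; ∠QDJ = 111.4° ✓; |DJ| = 22.10 ✓; ∠DJH = 85.00° ✓; |JH| = 20.60 ✗.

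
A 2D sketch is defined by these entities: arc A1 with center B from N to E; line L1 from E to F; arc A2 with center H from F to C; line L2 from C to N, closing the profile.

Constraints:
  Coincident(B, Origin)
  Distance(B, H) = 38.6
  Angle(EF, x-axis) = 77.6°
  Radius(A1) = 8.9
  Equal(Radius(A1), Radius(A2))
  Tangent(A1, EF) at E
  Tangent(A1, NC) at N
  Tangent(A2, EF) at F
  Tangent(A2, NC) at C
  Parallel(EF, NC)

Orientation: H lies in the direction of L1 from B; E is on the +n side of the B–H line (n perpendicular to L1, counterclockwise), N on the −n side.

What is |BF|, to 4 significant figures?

39.61

The slot axis is L1's direction at 77.6°, so u = (cos 77.6°, sin 77.6°) = (0.2147, 0.9767) and n = (−sin 77.6°, cos 77.6°) = (-0.9767, 0.2147). B is at the origin and H lies 38.6 along u from B, so H = 38.6·u = (8.289, 37.70). Tangency of A1 to both parallel lines with radius 8.9 puts E and N at B ± 8.9·n: E = (-8.692, 1.911), N = (8.692, -1.911). Equal radii place F and C the same way about H: F = H + 8.9·n = (-0.4036, 39.61), C = H − 8.9·n = (16.98, 35.79). Then |BF| = |F − B| = 39.61.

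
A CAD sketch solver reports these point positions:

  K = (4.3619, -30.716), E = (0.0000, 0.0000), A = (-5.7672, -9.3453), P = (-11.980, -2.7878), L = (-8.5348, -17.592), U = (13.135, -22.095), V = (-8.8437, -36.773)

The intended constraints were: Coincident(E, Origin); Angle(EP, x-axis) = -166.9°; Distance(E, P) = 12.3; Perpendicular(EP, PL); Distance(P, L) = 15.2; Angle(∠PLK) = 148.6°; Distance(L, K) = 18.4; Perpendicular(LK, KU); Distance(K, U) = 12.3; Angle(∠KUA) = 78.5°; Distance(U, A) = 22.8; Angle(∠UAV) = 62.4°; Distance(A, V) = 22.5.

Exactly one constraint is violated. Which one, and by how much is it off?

Distance(A, V) = 22.5 — off by 5.10.

E = (0.00, 0.00) ✓; EP at -166.9° ✓; |EP| = 12.30 ✓; ∠(EP, PL) = 90.00° ✓; |PL| = 15.20 ✓; ∠PLK = 148.6° ✓; |LK| = 18.40 ✓; ∠(LK, KU) = 90.00° ✓; |KU| = 12.30 ✓; ∠KUA = 78.50° ✓; |UA| = 22.80 ✓; ∠UAV = 62.40° ✓; |AV| = 27.60 ✗.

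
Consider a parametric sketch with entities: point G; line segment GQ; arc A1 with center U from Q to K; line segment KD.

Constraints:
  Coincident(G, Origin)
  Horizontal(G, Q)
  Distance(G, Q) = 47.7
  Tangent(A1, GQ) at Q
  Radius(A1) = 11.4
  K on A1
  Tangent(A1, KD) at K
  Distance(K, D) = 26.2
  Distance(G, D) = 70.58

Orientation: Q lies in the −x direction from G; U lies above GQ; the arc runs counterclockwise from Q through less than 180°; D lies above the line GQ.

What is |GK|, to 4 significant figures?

44.92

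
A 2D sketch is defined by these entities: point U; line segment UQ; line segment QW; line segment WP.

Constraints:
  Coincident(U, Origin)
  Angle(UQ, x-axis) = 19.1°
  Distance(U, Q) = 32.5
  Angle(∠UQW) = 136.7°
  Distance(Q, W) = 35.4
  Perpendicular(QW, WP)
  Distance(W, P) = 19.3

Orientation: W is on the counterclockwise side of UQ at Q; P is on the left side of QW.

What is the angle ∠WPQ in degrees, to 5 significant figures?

61.401°

U is at the origin; UQ runs at 19.1° with length 32.5, so Q = 32.5·(cos 19.1°, sin 19.1°) = (30.711, 10.635). ∠UQW = 136.7°, so QW runs at 19.1° + (180° − 136.7°) = 62.400° from the x-axis; with |QW| = 35.4, W = Q + 35.4·(cos 62.400°, sin 62.400°) = (47.112, 42.006). QW ⟂ WP; with |WP| = 19.3 on the left of QW, P = W + 19.3·(-0.88620, 0.46330) = (30.008, 50.948). Then cos ∠WPQ = PW·PQ / (|PW||PQ|), giving 61.401°.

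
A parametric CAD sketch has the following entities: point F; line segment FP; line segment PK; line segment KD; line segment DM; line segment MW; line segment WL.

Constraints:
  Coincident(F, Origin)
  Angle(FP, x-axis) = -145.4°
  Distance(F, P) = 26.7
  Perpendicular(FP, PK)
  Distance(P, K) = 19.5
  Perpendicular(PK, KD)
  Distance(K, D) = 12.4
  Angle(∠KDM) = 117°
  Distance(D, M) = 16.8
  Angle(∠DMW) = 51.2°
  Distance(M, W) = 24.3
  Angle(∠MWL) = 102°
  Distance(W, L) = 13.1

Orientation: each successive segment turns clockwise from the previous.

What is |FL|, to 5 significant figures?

37.965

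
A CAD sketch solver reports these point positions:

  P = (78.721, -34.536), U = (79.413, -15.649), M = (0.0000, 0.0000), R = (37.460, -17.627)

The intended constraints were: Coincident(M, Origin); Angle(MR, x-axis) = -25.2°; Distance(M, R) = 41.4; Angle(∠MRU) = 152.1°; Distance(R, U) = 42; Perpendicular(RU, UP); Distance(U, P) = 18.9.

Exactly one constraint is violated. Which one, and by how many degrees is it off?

Perpendicular(RU, UP) — off by 4.80°.

M = (0.00, 0.00) ✓; MR at -25.20° ✓; |MR| = 41.40 ✓; ∠MRU = 152.1° ✓; |RU| = 42.00 ✓; ∠(RU, UP) = 94.80° ✗; |UP| = 18.90 ✓.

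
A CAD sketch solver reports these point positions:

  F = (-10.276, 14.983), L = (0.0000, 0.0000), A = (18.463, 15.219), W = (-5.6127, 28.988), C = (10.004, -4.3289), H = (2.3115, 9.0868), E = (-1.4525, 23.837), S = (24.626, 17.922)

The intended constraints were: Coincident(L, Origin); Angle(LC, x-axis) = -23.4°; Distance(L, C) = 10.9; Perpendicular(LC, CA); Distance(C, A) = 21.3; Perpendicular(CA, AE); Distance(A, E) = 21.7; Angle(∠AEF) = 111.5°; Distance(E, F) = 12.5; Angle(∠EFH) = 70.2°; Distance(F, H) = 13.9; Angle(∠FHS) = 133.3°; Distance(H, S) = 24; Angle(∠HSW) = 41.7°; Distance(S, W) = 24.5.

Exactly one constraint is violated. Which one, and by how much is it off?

Distance(S, W) = 24.5 — off by 7.70.

L = (0.00, 0.00) ✓; LC at -23.40° ✓; |LC| = 10.90 ✓; ∠(LC, CA) = 90.00° ✓; |CA| = 21.30 ✓; ∠(CA, AE) = 90.00° ✓; |AE| = 21.70 ✓; ∠AEF = 111.5° ✓; |EF| = 12.50 ✓; ∠EFH = 70.20° ✓; |FH| = 13.90 ✓; ∠FHS = 133.3° ✓; |HS| = 24.00 ✓; ∠HSW = 41.70° ✓; |SW| = 32.20 ✗.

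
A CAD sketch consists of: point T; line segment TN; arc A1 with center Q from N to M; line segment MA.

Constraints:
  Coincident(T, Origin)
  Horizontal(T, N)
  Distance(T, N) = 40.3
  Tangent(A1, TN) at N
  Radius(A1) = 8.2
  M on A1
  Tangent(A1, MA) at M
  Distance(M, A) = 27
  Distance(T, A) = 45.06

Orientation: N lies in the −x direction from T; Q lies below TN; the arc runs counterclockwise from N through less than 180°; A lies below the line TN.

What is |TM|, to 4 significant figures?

48.50

Checks: ∠(QN, NT) = 90.00° ✓; |QN| = 8.200 ✓; |QM| = 8.200 ✓; ∠(QM, MA) = 90.00° ✓; |MA| = 27.00 ✓; |TA| = 45.06 ✓.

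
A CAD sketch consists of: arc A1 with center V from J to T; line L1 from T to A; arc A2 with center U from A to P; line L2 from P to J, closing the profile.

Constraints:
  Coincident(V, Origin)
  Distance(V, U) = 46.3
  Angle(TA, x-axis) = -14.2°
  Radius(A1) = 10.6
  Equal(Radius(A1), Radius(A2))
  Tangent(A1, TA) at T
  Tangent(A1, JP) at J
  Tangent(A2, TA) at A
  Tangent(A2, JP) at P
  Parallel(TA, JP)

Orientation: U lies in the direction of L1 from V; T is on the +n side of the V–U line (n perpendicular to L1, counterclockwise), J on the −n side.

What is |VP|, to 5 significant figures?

47.498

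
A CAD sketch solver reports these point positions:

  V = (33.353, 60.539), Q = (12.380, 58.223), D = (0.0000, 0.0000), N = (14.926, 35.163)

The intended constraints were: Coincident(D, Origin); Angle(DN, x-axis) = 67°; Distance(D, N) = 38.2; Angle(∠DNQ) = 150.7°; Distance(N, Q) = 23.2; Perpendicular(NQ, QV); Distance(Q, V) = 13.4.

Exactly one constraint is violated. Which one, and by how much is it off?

Distance(Q, V) = 13.4 — off by 7.70.

D = (0.00, 0.00) ✓; DN at 67.00° ✓; |DN| = 38.20 ✓; ∠DNQ = 150.7° ✓; |NQ| = 23.20 ✓; ∠(NQ, QV) = 90.00° ✓; |QV| = 21.10 ✗.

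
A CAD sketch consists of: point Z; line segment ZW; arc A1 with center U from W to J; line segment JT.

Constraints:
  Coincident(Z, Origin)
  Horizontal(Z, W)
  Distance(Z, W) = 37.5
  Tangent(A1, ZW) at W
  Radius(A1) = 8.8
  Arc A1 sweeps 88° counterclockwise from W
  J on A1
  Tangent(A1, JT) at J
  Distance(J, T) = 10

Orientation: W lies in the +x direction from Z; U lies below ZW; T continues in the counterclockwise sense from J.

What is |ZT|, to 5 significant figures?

33.850

Z is at the origin; Z and W share the same y with |ZW| = 37.5 and W on the +x side, so W = (37.500, 0.0000). Since A1 is tangent to ZW there, UW ⟂ ZW, so U = W + (0, -8.8) = (37.500, -8.8000). On A1, W sits at bearing 90° from U; an 88° counterclockwise sweep puts J at bearing 178°, so J = U + 8.8·(cos 178°, sin 178°) = (28.705, -8.4929). Since A1 is tangent to JT there, UJ ⟂ JT, so JT runs along (−sin 178°, cos 178°); with |JT| = 10.0, T = (28.356, -18.487). Then |ZT| = |T − Z| = 33.850.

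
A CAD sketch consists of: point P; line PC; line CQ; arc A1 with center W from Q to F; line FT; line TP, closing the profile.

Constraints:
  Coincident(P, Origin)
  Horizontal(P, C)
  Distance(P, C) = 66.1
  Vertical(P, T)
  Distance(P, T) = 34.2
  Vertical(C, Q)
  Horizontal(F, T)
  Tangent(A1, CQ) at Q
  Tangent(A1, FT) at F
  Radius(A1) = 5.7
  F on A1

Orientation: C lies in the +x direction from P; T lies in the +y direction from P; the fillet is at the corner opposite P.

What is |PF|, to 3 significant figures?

69.4

P is at the origin; P and C share the same y with |PC| = 66.1 and C on the +x side, so C = (66.1, 0.00). PT is vertical with |PT| = 34.2 and T on the +y side, so T = (0.00, 34.2). The virtual corner opposite P is at (66.1, 34.2). The tangent condition forces WQ to be normal to CQ and tangency of A1 to FT means the radius WF is perpendicular to FT, with radius 5.7, so the center W sits 5.7 in from both sides at W = (60.4, 28.5). That places the tangent points at Q = (66.1, 28.5) on CQ and F = (60.4, 34.2) on FT. Then |PF| = |F − P| = 69.4.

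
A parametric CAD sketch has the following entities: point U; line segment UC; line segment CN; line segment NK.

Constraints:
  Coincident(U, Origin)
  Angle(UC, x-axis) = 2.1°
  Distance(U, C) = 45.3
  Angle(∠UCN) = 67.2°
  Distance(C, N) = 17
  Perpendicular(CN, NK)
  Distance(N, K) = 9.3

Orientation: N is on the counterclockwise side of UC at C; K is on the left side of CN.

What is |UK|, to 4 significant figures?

32.47

U is at the origin; UC runs at 2.1° with length 45.3, so C = 45.3·(cos 2.1°, sin 2.1°) = (45.27, 1.660). ∠UCN = 67.2°, so CN runs at 2.1° + (180° − 67.2°) = 114.9° from the x-axis; with |CN| = 17.0, N = C + 17.0·(cos 114.9°, sin 114.9°) = (38.11, 17.08). CN is perpendicular to NK; with |NK| = 9.3 on the left of CN, K = N + 9.3·(-0.9070, -0.4210) = (29.68, 13.16). Then |UK| = |K − U| = 32.47.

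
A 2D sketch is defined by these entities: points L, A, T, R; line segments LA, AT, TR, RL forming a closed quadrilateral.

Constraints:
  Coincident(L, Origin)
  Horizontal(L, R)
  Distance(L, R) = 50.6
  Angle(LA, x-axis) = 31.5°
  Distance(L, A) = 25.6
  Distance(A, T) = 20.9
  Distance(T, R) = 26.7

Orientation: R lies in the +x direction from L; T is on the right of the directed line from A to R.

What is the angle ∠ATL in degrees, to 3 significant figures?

65.2°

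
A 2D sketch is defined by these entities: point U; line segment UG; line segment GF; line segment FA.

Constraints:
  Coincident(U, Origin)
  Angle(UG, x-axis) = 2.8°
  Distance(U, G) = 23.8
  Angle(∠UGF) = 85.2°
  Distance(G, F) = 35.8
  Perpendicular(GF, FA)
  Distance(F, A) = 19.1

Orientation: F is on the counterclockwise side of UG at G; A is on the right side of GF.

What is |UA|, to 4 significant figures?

54.56

U is at the origin; UG runs at 2.8° with length 23.8, so G = 23.8·(cos 2.8°, sin 2.8°) = (23.77, 1.163). ∠UGF = 85.2°, so GF runs at 2.8° + (180° − 85.2°) = 97.60° from the x-axis; with |GF| = 35.8, F = G + 35.8·(cos 97.60°, sin 97.60°) = (19.04, 36.65). The perpendicularity gives FA at right angles to GF; with |FA| = 19.1 on the right of GF, A = F + 19.1·(0.9912, 0.1323) = (37.97, 39.17). Then |UA| = |A − U| = 54.56.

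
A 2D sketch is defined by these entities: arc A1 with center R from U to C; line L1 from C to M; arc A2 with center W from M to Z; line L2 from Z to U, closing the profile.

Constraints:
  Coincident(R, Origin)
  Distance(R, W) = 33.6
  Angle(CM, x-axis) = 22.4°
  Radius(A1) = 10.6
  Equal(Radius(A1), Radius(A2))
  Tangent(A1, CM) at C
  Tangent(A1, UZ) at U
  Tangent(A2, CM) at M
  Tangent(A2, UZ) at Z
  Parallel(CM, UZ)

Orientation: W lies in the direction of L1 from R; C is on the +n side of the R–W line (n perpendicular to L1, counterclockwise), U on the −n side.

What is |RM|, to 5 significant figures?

35.232

The slot axis is L1's direction at 22.4°, so u = (cos 22.4°, sin 22.4°) = (0.92455, 0.38107) and n = (−sin 22.4°, cos 22.4°) = (-0.38107, 0.92455). R is at the origin and W lies 33.6 along u from R, so W = 33.6·u = (31.065, 12.804). Tangency of A1 to both parallel lines with radius 10.6 puts C and U at R ± 10.6·n: C = (-4.0393, 9.8002), U = (4.0393, -9.8002). Equal radii place M and Z the same way about W: M = W + 10.6·n = (27.025, 22.604), Z = W − 10.6·n = (35.104, 3.0038). Then |RM| = |M − R| = 35.232.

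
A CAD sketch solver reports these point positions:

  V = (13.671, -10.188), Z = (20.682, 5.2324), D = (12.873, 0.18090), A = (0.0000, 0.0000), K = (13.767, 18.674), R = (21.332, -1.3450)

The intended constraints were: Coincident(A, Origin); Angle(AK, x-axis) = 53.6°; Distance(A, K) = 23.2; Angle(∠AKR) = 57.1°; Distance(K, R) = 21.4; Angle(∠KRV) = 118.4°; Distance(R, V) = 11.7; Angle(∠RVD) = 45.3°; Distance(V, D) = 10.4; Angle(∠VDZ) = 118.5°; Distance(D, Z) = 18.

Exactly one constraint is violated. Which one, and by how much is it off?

Distance(D, Z) = 18 — off by 8.70.

A = (0.00, 0.00) ✓; AK at 53.60° ✓; |AK| = 23.20 ✓; ∠AKR = 57.10° ✓; |KR| = 21.40 ✓; ∠KRV = 118.4° ✓; |RV| = 11.70 ✓; ∠RVD = 45.30° ✓; |VD| = 10.40 ✓; ∠VDZ = 118.5° ✓; |DZ| = 9.300 ✗.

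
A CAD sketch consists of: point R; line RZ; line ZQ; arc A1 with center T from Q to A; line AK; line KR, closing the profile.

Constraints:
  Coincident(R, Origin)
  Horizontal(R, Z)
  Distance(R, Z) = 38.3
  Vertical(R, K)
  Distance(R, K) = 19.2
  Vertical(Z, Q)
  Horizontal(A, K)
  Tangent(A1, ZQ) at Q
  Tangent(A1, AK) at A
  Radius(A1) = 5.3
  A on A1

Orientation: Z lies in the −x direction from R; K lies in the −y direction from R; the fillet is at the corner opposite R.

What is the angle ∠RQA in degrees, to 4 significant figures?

64.95°

R is at the origin; R and Z share the same y with |RZ| = 38.3 and Z on the −x side, so Z = (-38.30, 0.000). R and K share the same x with |RK| = 19.2 and K on the −y side, so K = (0.000, -19.20). The virtual corner opposite R is at (-38.30, -19.20). A1 meets ZQ tangentially, so TQ is at right angles to ZQ and A1 meets AK tangentially, so TA is at right angles to AK, with radius 5.3, so the center T sits 5.3 in from both sides at T = (-33.00, -13.90). That places the tangent points at Q = (-38.30, -13.90) on ZQ and A = (-33.00, -19.20) on AK. Then cos ∠RQA = QR·QA / (|QR||QA|), giving 64.95°.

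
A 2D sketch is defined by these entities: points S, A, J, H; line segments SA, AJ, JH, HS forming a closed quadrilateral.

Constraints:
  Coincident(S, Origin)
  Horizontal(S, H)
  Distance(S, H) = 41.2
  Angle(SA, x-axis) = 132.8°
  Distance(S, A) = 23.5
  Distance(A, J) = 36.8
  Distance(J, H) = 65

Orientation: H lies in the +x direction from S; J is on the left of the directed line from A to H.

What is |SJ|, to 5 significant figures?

50.353

Checks: |AJ| = 36.80 ✓; |JH| = 65.00 ✓.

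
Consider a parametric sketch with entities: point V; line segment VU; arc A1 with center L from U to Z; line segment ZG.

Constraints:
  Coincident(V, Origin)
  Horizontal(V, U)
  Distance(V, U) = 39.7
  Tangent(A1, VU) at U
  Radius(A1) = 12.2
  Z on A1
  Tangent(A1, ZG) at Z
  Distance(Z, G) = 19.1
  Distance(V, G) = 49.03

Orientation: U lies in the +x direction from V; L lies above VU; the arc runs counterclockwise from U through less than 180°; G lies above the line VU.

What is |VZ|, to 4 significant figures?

52.65

V is at the origin; VU is horizontal with |VU| = 39.7 and U on the +x side, so U = (39.70, 0.000). Since A1 is tangent to VU there, LU ⟂ VU, so L = U + (0, 12.2) = (39.70, 12.20). Since LZ ⟂ ZG (tangency), |LG| = √(12.2² + 19.1²) = 22.66 regardless of where Z sits on A1. So G lies on both circle(V, 49.03) and circle(L, 22.66); the above-VU intersection is G = (34.97, 34.37). Z is the foot of the tangent from G: Z = (48.39, 20.77).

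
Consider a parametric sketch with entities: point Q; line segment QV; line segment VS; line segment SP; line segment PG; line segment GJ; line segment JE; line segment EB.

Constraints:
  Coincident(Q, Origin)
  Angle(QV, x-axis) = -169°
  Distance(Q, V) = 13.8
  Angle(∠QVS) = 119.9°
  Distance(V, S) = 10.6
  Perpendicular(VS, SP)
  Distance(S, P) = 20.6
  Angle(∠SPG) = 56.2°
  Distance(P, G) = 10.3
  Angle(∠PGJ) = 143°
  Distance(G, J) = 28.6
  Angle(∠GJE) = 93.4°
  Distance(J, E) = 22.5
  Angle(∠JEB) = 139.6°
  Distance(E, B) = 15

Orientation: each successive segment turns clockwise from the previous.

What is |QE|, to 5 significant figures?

38.523

Q is at the origin; QV runs at -169.0° with length 13.8, so V = (-13.546, -2.6332). ∠QVS = 119.9° gives VS at 130.90° from the x-axis; with |VS| = 10.6, S = (-20.487, 5.3789). VS ⟂ SP, so SP runs at 40.900°; with |SP| = 20.6, P = (-4.9161, 18.867). ∠SPG = 56.2° gives PG at -82.900° from the x-axis; with |PG| = 10.3, G = (-3.6430, 8.6455). ∠PGJ = 143.0° gives GJ at -119.90° from the x-axis; with |GJ| = 28.6, J = (-17.900, -16.148). ∠GJE = 93.4° gives JE at 153.50° from the x-axis; with |JE| = 22.5, E = (-38.036, -6.1083). Then |QE| = |E − Q| = 38.523.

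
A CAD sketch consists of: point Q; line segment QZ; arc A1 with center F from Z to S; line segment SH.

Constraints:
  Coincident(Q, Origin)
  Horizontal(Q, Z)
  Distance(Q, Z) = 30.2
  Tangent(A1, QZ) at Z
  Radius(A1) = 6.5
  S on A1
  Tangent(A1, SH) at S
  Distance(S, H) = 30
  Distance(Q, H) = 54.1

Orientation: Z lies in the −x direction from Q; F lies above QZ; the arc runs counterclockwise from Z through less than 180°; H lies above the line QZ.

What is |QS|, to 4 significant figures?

26.71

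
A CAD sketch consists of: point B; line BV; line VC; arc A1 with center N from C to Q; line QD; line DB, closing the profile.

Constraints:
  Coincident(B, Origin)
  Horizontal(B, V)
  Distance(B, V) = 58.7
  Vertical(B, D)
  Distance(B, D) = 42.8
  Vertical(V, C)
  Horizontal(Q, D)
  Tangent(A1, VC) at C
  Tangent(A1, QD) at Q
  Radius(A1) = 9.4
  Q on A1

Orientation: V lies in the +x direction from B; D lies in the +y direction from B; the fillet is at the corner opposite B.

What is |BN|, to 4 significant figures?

59.55

BD is vertical with |BD| = 42.8 and D on the +y side, so D = (0.000, 42.80). The virtual corner opposite B is at (58.70, 42.80). Since A1 is tangent to VC there, NC ⟂ VC and A1 meets QD tangentially, so NQ is at right angles to QD, with radius 9.4, so the center N sits 9.4 in from both sides at N = (49.30, 33.40). Then |BN| = |N − B| = 59.55.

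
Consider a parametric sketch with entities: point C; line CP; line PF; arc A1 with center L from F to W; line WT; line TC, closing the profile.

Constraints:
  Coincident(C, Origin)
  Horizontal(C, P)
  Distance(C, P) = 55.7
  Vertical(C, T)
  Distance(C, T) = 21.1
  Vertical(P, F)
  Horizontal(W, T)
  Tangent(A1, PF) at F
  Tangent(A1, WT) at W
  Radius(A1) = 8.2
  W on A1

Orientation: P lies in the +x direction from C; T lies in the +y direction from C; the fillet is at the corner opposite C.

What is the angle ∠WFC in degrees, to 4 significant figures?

58.04°

The virtual corner opposite C is at (55.70, 21.10). Tangency of A1 to PF means the radius LF is perpendicular to PF and the tangent condition forces LW to be normal to WT, with radius 8.2, so the center L sits 8.2 in from both sides at L = (47.50, 12.90). That places the tangent points at F = (55.70, 12.90) on PF and W = (47.50, 21.10) on WT. Then cos ∠WFC = FW·FC / (|FW||FC|), giving 58.04°.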